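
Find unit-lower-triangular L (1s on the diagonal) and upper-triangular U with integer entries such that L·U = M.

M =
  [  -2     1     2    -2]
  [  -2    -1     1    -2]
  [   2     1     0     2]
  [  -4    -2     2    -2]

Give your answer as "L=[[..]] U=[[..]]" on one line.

L=[[1,0,0,0],[1,1,0,0],[-1,-1,1,0],[2,2,0,1]] U=[[-2,1,2,-2],[0,-2,-1,0],[0,0,1,0],[0,0,0,2]]

  row1 -= 1·row0 → [0,-2,-1,0]
  row2 -= -1·row0 → [0,2,2,0]
  row3 -= 2·row0 → [0,-4,-2,2]
  row2 -= -1·row1 → [0,0,1,0]
  row3 -= 2·row1 → [0,0,0,2]
  row3 -= 0·row2 → [0,0,0,2]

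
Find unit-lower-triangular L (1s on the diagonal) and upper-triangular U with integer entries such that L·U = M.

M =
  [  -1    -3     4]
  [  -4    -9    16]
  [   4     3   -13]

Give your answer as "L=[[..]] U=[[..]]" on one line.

L=[[1,0,0],[4,1,0],[-4,-3,1]] U=[[-1,-3,4],[0,3,0],[0,0,3]]

  R1 -= 4·R0 → [0,3,0]
  R2 -= -4·R0 → [0,-9,3]
  R2 -= -3·R1 → [0,0,3]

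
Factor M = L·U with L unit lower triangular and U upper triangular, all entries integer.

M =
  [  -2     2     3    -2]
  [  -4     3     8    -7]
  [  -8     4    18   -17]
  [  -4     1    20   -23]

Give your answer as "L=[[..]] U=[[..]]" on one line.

L=[[1,0,0,0],[2,1,0,0],[4,4,1,0],[2,3,-4,1]] U=[[-2,2,3,-2],[0,-1,2,-3],[0,0,-2,3],[0,0,0,2]]

  r1 -= 2·r0 → [0,-1,2,-3]
  r2 -= 4·r0 → [0,-4,6,-9]
  r3 -= 2·r0 → [0,-3,14,-19]
  r2 -= 4·r1 → [0,0,-2,3]
  r3 -= 3·r1 → [0,0,8,-10]
  r3 -= -4·r2 → [0,0,0,2]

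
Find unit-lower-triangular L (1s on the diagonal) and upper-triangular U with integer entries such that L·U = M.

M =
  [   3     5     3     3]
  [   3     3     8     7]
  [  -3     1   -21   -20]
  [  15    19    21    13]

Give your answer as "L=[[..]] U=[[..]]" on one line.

L=[[1,0,0,0],[1,1,0,0],[-1,-3,1,0],[5,3,3,1]] U=[[3,5,3,3],[0,-2,5,4],[0,0,-3,-5],[0,0,0,1]]

  r1 -= 1·r0 → [0,-2,5,4]
  r2 -= -1·r0 → [0,6,-18,-17]
  r3 -= 5·r0 → [0,-6,6,-2]
  r2 -= -3·r1 → [0,0,-3,-5]
  r3 -= 3·r1 → [0,0,-9,-14]
  r3 -= 3·r2 → [0,0,0,1]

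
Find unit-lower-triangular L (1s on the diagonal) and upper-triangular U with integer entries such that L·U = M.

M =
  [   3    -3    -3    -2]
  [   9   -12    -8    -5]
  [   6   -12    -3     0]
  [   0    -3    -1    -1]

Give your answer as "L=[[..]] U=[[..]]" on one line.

L=[[1,0,0,0],[3,1,0,0],[2,2,1,0],[0,1,-2,1]] U=[[3,-3,-3,-2],[0,-3,1,1],[0,0,1,2],[0,0,0,2]]

  r1 -= 3·r0 → [0,-3,1,1]
  r2 -= 2·r0 → [0,-6,3,4]
  r3 -= 0·r0 → [0,-3,-1,-1]
  r2 -= 2·r1 → [0,0,1,2]
  r3 -= 1·r1 → [0,0,-2,-2]
  r3 -= -2·r2 → [0,0,0,2]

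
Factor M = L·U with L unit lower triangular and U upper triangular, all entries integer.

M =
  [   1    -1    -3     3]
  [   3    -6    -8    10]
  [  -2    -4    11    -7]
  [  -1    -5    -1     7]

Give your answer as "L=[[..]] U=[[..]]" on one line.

  r1 -= 3·r0 → [0,-3,1,1]
  r2 -= -2·r0 → [0,-6,5,-1]
  r3 -= -1·r0 → [0,-6,-4,10]
  r2 -= 2·r1 → [0,0,3,-3]
  r3 -= 2·r1 → [0,0,-6,8]
  r3 -= -2·r2 → [0,0,0,2]

L=[[1,0,0,0],[3,1,0,0],[-2,2,1,0],[-1,2,-2,1]] U=[[1,-1,-3,3],[0,-3,1,1],[0,0,3,-3],[0,0,0,2]]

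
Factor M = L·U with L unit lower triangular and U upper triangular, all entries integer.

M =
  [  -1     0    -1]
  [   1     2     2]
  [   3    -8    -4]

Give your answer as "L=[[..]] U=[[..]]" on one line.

L=[[1,0,0],[-1,1,0],[-3,-4,1]] U=[[-1,0,-1],[0,2,1],[0,0,-3]]

  r1 -= -1·r0 → [0,2,1]
  r2 -= -3·r0 → [0,-8,-7]
  r2 -= -4·r1 → [0,0,-3]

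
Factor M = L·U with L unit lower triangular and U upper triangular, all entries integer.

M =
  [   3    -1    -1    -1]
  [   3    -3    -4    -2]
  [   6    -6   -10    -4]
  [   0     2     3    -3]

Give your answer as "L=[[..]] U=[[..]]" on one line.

L=[[1,0,0,0],[1,1,0,0],[2,2,1,0],[0,-1,0,1]] U=[[3,-1,-1,-1],[0,-2,-3,-1],[0,0,-2,0],[0,0,0,-4]]

  row1 -= 1·row0 → [0,-2,-3,-1]
  row2 -= 2·row0 → [0,-4,-8,-2]
  row3 -= 0·row0 → [0,2,3,-3]
  row2 -= 2·row1 → [0,0,-2,0]
  row3 -= -1·row1 → [0,0,0,-4]
  row3 -= 0·row2 → [0,0,0,-4]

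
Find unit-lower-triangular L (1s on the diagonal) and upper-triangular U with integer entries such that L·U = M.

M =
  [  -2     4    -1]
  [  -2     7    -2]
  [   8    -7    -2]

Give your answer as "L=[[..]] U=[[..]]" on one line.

L=[[1,0,0],[1,1,0],[-4,3,1]] U=[[-2,4,-1],[0,3,-1],[0,0,-3]]

  R1 -= 1·R0 → [0,3,-1]
  R2 -= -4·R0 → [0,9,-6]
  R2 -= 3·R1 → [0,0,-3]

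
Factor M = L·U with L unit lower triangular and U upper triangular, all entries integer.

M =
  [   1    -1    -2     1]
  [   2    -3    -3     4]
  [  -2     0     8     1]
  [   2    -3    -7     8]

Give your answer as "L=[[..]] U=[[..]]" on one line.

L=[[1,0,0,0],[2,1,0,0],[-2,2,1,0],[2,1,-2,1]] U=[[1,-1,-2,1],[0,-1,1,2],[0,0,2,-1],[0,0,0,2]]

  R1 -= 2·R0 → [0,-1,1,2]
  R2 -= -2·R0 → [0,-2,4,3]
  R3 -= 2·R0 → [0,-1,-3,6]
  R2 -= 2·R1 → [0,0,2,-1]
  R3 -= 1·R1 → [0,0,-4,4]
  R3 -= -2·R2 → [0,0,0,2]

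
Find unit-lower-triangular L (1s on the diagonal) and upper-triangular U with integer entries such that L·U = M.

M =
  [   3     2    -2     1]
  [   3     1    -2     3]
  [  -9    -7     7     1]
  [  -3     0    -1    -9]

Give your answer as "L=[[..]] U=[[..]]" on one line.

  row1 -= 1·row0 → [0,-1,0,2]
  row2 -= -3·row0 → [0,-1,1,4]
  row3 -= -1·row0 → [0,2,-3,-8]
  row2 -= 1·row1 → [0,0,1,2]
  row3 -= -2·row1 → [0,0,-3,-4]
  row3 -= -3·row2 → [0,0,0,2]

L=[[1,0,0,0],[1,1,0,0],[-3,1,1,0],[-1,-2,-3,1]] U=[[3,2,-2,1],[0,-1,0,2],[0,0,1,2],[0,0,0,2]]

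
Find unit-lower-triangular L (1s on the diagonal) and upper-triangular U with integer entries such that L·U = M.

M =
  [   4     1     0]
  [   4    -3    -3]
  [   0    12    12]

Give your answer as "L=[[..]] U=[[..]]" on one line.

L=[[1,0,0],[1,1,0],[0,-3,1]] U=[[4,1,0],[0,-4,-3],[0,0,3]]

  r1 -= 1·r0 → [0,-4,-3]
  r2 -= 0·r0 → [0,12,12]
  r2 -= -3·r1 → [0,0,3]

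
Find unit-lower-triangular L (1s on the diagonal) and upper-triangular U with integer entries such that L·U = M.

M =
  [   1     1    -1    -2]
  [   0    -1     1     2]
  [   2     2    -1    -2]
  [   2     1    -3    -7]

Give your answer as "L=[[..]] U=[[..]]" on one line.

  R1 -= 0·R0 → [0,-1,1,2]
  R2 -= 2·R0 → [0,0,1,2]
  R3 -= 2·R0 → [0,-1,-1,-3]
  R2 -= 0·R1 → [0,0,1,2]
  R3 -= 1·R1 → [0,0,-2,-5]
  R3 -= -2·R2 → [0,0,0,-1]

L=[[1,0,0,0],[0,1,0,0],[2,0,1,0],[2,1,-2,1]] U=[[1,1,-1,-2],[0,-1,1,2],[0,0,1,2],[0,0,0,-1]]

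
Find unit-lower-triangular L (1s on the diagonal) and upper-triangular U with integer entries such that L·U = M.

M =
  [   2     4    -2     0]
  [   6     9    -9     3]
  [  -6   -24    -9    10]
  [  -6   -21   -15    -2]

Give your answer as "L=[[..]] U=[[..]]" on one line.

  row1 -= 3·row0 → [0,-3,-3,3]
  row2 -= -3·row0 → [0,-12,-15,10]
  row3 -= -3·row0 → [0,-9,-21,-2]
  row2 -= 4·row1 → [0,0,-3,-2]
  row3 -= 3·row1 → [0,0,-12,-11]
  row3 -= 4·row2 → [0,0,0,-3]

L=[[1,0,0,0],[3,1,0,0],[-3,4,1,0],[-3,3,4,1]] U=[[2,4,-2,0],[0,-3,-3,3],[0,0,-3,-2],[0,0,0,-3]]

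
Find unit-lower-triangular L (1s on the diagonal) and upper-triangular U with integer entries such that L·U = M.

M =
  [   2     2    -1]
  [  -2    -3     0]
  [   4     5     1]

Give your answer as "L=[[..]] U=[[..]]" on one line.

L=[[1,0,0],[-1,1,0],[2,-1,1]] U=[[2,2,-1],[0,-1,-1],[0,0,2]]

  row1 -= -1·row0 → [0,-1,-1]
  row2 -= 2·row0 → [0,1,3]
  row2 -= -1·row1 → [0,0,2]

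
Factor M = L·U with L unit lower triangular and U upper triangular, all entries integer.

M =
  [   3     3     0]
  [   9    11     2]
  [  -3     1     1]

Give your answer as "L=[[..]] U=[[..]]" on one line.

  r1 -= 3·r0 → [0,2,2]
  r2 -= -1·r0 → [0,4,1]
  r2 -= 2·r1 → [0,0,-3]

L=[[1,0,0],[3,1,0],[-1,2,1]] U=[[3,3,0],[0,2,2],[0,0,-3]]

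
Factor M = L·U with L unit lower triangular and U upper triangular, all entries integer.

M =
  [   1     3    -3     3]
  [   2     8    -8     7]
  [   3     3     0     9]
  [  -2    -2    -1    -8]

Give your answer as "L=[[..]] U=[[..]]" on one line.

  R1 -= 2·R0 → [0,2,-2,1]
  R2 -= 3·R0 → [0,-6,9,0]
  R3 -= -2·R0 → [0,4,-7,-2]
  R2 -= -3·R1 → [0,0,3,3]
  R3 -= 2·R1 → [0,0,-3,-4]
  R3 -= -1·R2 → [0,0,0,-1]

L=[[1,0,0,0],[2,1,0,0],[3,-3,1,0],[-2,2,-1,1]] U=[[1,3,-3,3],[0,2,-2,1],[0,0,3,3],[0,0,0,-1]]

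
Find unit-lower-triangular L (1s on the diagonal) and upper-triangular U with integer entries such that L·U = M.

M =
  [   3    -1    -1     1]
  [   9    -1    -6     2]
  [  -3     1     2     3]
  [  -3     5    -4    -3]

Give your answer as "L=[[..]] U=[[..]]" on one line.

  r1 -= 3·r0 → [0,2,-3,-1]
  r2 -= -1·r0 → [0,0,1,4]
  r3 -= -1·r0 → [0,4,-5,-2]
  r2 -= 0·r1 → [0,0,1,4]
  r3 -= 2·r1 → [0,0,1,0]
  r3 -= 1·r2 → [0,0,0,-4]

L=[[1,0,0,0],[3,1,0,0],[-1,0,1,0],[-1,2,1,1]] U=[[3,-1,-1,1],[0,2,-3,-1],[0,0,1,4],[0,0,0,-4]]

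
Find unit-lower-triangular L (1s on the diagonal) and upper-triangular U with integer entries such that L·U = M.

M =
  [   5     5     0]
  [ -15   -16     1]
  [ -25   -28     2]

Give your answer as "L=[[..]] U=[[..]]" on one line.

L=[[1,0,0],[-3,1,0],[-5,3,1]] U=[[5,5,0],[0,-1,1],[0,0,-1]]

  row1 -= -3·row0 → [0,-1,1]
  row2 -= -5·row0 → [0,-3,2]
  row2 -= 3·row1 → [0,0,-1]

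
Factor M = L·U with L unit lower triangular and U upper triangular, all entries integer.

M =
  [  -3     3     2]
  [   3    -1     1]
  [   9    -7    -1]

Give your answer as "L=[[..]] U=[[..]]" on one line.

L=[[1,0,0],[-1,1,0],[-3,1,1]] U=[[-3,3,2],[0,2,3],[0,0,2]]

  row1 -= -1·row0 → [0,2,3]
  row2 -= -3·row0 → [0,2,5]
  row2 -= 1·row1 → [0,0,2]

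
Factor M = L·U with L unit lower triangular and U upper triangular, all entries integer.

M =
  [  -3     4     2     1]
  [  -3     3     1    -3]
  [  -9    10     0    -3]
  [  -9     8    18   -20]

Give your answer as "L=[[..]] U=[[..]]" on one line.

  row1 -= 1·row0 → [0,-1,-1,-4]
  row2 -= 3·row0 → [0,-2,-6,-6]
  row3 -= 3·row0 → [0,-4,12,-23]
  row2 -= 2·row1 → [0,0,-4,2]
  row3 -= 4·row1 → [0,0,16,-7]
  row3 -= -4·row2 → [0,0,0,1]

L=[[1,0,0,0],[1,1,0,0],[3,2,1,0],[3,4,-4,1]] U=[[-3,4,2,1],[0,-1,-1,-4],[0,0,-4,2],[0,0,0,1]]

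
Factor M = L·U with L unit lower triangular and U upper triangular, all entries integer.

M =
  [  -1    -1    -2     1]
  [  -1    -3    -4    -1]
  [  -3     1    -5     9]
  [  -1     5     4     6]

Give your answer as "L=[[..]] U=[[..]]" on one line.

  row1 -= 1·row0 → [0,-2,-2,-2]
  row2 -= 3·row0 → [0,4,1,6]
  row3 -= 1·row0 → [0,6,6,5]
  row2 -= -2·row1 → [0,0,-3,2]
  row3 -= -3·row1 → [0,0,0,-1]
  row3 -= 0·row2 → [0,0,0,-1]

L=[[1,0,0,0],[1,1,0,0],[3,-2,1,0],[1,-3,0,1]] U=[[-1,-1,-2,1],[0,-2,-2,-2],[0,0,-3,2],[0,0,0,-1]]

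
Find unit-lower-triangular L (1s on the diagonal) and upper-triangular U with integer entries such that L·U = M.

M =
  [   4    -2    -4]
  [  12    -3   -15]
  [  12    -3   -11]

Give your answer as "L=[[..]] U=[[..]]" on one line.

  row1 -= 3·row0 → [0,3,-3]
  row2 -= 3·row0 → [0,3,1]
  row2 -= 1·row1 → [0,0,4]

L=[[1,0,0],[3,1,0],[3,1,1]] U=[[4,-2,-4],[0,3,-3],[0,0,4]]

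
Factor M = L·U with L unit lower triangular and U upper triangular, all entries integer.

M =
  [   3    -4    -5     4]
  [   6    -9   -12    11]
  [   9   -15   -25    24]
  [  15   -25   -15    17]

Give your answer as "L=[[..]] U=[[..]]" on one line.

  r1 -= 2·r0 → [0,-1,-2,3]
  r2 -= 3·r0 → [0,-3,-10,12]
  r3 -= 5·r0 → [0,-5,10,-3]
  r2 -= 3·r1 → [0,0,-4,3]
  r3 -= 5·r1 → [0,0,20,-18]
  r3 -= -5·r2 → [0,0,0,-3]

L=[[1,0,0,0],[2,1,0,0],[3,3,1,0],[5,5,-5,1]] U=[[3,-4,-5,4],[0,-1,-2,3],[0,0,-4,3],[0,0,0,-3]]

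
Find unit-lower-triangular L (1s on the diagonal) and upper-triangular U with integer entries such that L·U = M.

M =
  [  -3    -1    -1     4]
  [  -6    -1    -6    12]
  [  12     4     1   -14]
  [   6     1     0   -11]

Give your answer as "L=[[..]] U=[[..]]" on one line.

L=[[1,0,0,0],[2,1,0,0],[-4,0,1,0],[-2,-1,2,1]] U=[[-3,-1,-1,4],[0,1,-4,4],[0,0,-3,2],[0,0,0,-3]]

  row1 -= 2·row0 → [0,1,-4,4]
  row2 -= -4·row0 → [0,0,-3,2]
  row3 -= -2·row0 → [0,-1,-2,-3]
  row2 -= 0·row1 → [0,0,-3,2]
  row3 -= -1·row1 → [0,0,-6,1]
  row3 -= 2·row2 → [0,0,0,-3]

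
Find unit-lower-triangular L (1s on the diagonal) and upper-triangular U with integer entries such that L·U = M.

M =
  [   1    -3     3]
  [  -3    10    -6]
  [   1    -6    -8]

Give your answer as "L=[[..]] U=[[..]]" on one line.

  r1 -= -3·r0 → [0,1,3]
  r2 -= 1·r0 → [0,-3,-11]
  r2 -= -3·r1 → [0,0,-2]

L=[[1,0,0],[-3,1,0],[1,-3,1]] U=[[1,-3,3],[0,1,3],[0,0,-2]]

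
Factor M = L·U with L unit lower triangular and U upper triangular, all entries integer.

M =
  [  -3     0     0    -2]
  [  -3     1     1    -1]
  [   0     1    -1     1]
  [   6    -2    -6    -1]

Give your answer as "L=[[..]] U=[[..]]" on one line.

L=[[1,0,0,0],[1,1,0,0],[0,1,1,0],[-2,-2,2,1]] U=[[-3,0,0,-2],[0,1,1,1],[0,0,-2,0],[0,0,0,-3]]

  R1 -= 1·R0 → [0,1,1,1]
  R2 -= 0·R0 → [0,1,-1,1]
  R3 -= -2·R0 → [0,-2,-6,-5]
  R2 -= 1·R1 → [0,0,-2,0]
  R3 -= -2·R1 → [0,0,-4,-3]
  R3 -= 2·R2 → [0,0,0,-3]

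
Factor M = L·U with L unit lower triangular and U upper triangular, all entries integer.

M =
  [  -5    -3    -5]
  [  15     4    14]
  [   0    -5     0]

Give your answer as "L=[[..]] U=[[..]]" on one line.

L=[[1,0,0],[-3,1,0],[0,1,1]] U=[[-5,-3,-5],[0,-5,-1],[0,0,1]]

  row1 -= -3·row0 → [0,-5,-1]
  row2 -= 0·row0 → [0,-5,0]
  row2 -= 1·row1 → [0,0,1]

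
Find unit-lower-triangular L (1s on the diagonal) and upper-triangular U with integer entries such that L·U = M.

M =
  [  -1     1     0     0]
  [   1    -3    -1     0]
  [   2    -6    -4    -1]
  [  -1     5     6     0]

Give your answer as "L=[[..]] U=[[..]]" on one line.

  row1 -= -1·row0 → [0,-2,-1,0]
  row2 -= -2·row0 → [0,-4,-4,-1]
  row3 -= 1·row0 → [0,4,6,0]
  row2 -= 2·row1 → [0,0,-2,-1]
  row3 -= -2·row1 → [0,0,4,0]
  row3 -= -2·row2 → [0,0,0,-2]

L=[[1,0,0,0],[-1,1,0,0],[-2,2,1,0],[1,-2,-2,1]] U=[[-1,1,0,0],[0,-2,-1,0],[0,0,-2,-1],[0,0,0,-2]]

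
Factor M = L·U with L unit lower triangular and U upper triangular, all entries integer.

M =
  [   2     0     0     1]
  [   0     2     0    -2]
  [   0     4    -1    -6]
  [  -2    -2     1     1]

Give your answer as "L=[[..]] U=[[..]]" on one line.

L=[[1,0,0,0],[0,1,0,0],[0,2,1,0],[-1,-1,-1,1]] U=[[2,0,0,1],[0,2,0,-2],[0,0,-1,-2],[0,0,0,-2]]

  R1 -= 0·R0 → [0,2,0,-2]
  R2 -= 0·R0 → [0,4,-1,-6]
  R3 -= -1·R0 → [0,-2,1,2]
  R2 -= 2·R1 → [0,0,-1,-2]
  R3 -= -1·R1 → [0,0,1,0]
  R3 -= -1·R2 → [0,0,0,-2]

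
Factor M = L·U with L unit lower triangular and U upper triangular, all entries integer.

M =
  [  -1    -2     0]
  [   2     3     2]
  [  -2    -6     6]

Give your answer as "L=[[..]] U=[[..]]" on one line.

L=[[1,0,0],[-2,1,0],[2,2,1]] U=[[-1,-2,0],[0,-1,2],[0,0,2]]

  R1 -= -2·R0 → [0,-1,2]
  R2 -= 2·R0 → [0,-2,6]
  R2 -= 2·R1 → [0,0,2]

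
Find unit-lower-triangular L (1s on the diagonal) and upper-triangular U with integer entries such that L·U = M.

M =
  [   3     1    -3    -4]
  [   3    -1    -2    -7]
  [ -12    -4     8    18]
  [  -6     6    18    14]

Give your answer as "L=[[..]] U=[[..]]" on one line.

  r1 -= 1·r0 → [0,-2,1,-3]
  r2 -= -4·r0 → [0,0,-4,2]
  r3 -= -2·r0 → [0,8,12,6]
  r2 -= 0·r1 → [0,0,-4,2]
  r3 -= -4·r1 → [0,0,16,-6]
  r3 -= -4·r2 → [0,0,0,2]

L=[[1,0,0,0],[1,1,0,0],[-4,0,1,0],[-2,-4,-4,1]] U=[[3,1,-3,-4],[0,-2,1,-3],[0,0,-4,2],[0,0,0,2]]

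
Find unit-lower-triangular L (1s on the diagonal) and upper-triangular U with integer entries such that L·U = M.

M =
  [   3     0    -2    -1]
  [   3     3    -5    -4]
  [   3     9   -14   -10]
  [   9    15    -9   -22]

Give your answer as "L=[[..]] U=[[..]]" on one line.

  R1 -= 1·R0 → [0,3,-3,-3]
  R2 -= 1·R0 → [0,9,-12,-9]
  R3 -= 3·R0 → [0,15,-3,-19]
  R2 -= 3·R1 → [0,0,-3,0]
  R3 -= 5·R1 → [0,0,12,-4]
  R3 -= -4·R2 → [0,0,0,-4]

L=[[1,0,0,0],[1,1,0,0],[1,3,1,0],[3,5,-4,1]] U=[[3,0,-2,-1],[0,3,-3,-3],[0,0,-3,0],[0,0,0,-4]]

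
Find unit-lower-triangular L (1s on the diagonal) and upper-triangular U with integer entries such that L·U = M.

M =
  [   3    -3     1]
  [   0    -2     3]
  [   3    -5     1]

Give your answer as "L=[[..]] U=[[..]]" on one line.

  r1 -= 0·r0 → [0,-2,3]
  r2 -= 1·r0 → [0,-2,0]
  r2 -= 1·r1 → [0,0,-3]

L=[[1,0,0],[0,1,0],[1,1,1]] U=[[3,-3,1],[0,-2,3],[0,0,-3]]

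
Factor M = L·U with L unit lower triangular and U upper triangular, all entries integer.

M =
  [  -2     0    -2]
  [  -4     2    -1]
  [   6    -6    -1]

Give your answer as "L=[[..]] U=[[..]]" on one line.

  r1 -= 2·r0 → [0,2,3]
  r2 -= -3·r0 → [0,-6,-7]
  r2 -= -3·r1 → [0,0,2]

L=[[1,0,0],[2,1,0],[-3,-3,1]] U=[[-2,0,-2],[0,2,3],[0,0,2]]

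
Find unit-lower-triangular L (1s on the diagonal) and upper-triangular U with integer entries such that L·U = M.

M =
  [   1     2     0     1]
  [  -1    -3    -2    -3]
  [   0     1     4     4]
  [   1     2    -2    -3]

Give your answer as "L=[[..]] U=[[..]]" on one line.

L=[[1,0,0,0],[-1,1,0,0],[0,-1,1,0],[1,0,-1,1]] U=[[1,2,0,1],[0,-1,-2,-2],[0,0,2,2],[0,0,0,-2]]

  row1 -= -1·row0 → [0,-1,-2,-2]
  row2 -= 0·row0 → [0,1,4,4]
  row3 -= 1·row0 → [0,0,-2,-4]
  row2 -= -1·row1 → [0,0,2,2]
  row3 -= 0·row1 → [0,0,-2,-4]
  row3 -= -1·row2 → [0,0,0,-2]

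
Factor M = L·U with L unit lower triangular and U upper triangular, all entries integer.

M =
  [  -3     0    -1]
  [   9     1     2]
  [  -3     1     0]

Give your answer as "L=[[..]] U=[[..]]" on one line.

L=[[1,0,0],[-3,1,0],[1,1,1]] U=[[-3,0,-1],[0,1,-1],[0,0,2]]

  r1 -= -3·r0 → [0,1,-1]
  r2 -= 1·r0 → [0,1,1]
  r2 -= 1·r1 → [0,0,2]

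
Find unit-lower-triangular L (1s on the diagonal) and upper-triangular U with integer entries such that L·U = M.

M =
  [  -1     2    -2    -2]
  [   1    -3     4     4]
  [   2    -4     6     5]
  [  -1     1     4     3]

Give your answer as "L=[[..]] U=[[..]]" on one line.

  row1 -= -1·row0 → [0,-1,2,2]
  row2 -= -2·row0 → [0,0,2,1]
  row3 -= 1·row0 → [0,-1,6,5]
  row2 -= 0·row1 → [0,0,2,1]
  row3 -= 1·row1 → [0,0,4,3]
  row3 -= 2·row2 → [0,0,0,1]

L=[[1,0,0,0],[-1,1,0,0],[-2,0,1,0],[1,1,2,1]] U=[[-1,2,-2,-2],[0,-1,2,2],[0,0,2,1],[0,0,0,1]]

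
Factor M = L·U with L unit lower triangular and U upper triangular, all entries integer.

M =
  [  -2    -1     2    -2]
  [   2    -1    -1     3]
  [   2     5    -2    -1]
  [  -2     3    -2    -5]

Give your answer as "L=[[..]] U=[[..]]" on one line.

L=[[1,0,0,0],[-1,1,0,0],[-1,-2,1,0],[1,-2,-1,1]] U=[[-2,-1,2,-2],[0,-2,1,1],[0,0,2,-1],[0,0,0,-2]]

  row1 -= -1·row0 → [0,-2,1,1]
  row2 -= -1·row0 → [0,4,0,-3]
  row3 -= 1·row0 → [0,4,-4,-3]
  row2 -= -2·row1 → [0,0,2,-1]
  row3 -= -2·row1 → [0,0,-2,-1]
  row3 -= -1·row2 → [0,0,0,-2]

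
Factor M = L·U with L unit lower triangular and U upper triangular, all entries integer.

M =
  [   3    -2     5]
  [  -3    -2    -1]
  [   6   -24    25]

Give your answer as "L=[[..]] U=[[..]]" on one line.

  r1 -= -1·r0 → [0,-4,4]
  r2 -= 2·r0 → [0,-20,15]
  r2 -= 5·r1 → [0,0,-5]

L=[[1,0,0],[-1,1,0],[2,5,1]] U=[[3,-2,5],[0,-4,4],[0,0,-5]]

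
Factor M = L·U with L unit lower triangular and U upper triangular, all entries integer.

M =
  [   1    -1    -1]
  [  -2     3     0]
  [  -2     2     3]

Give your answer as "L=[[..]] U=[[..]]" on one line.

  R1 -= -2·R0 → [0,1,-2]
  R2 -= -2·R0 → [0,0,1]
  R2 -= 0·R1 → [0,0,1]

L=[[1,0,0],[-2,1,0],[-2,0,1]] U=[[1,-1,-1],[0,1,-2],[0,0,1]]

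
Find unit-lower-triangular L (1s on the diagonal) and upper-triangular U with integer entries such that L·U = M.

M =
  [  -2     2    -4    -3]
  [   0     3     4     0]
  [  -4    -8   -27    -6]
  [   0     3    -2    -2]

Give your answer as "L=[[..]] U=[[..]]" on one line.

  row1 -= 0·row0 → [0,3,4,0]
  row2 -= 2·row0 → [0,-12,-19,0]
  row3 -= 0·row0 → [0,3,-2,-2]
  row2 -= -4·row1 → [0,0,-3,0]
  row3 -= 1·row1 → [0,0,-6,-2]
  row3 -= 2·row2 → [0,0,0,-2]

L=[[1,0,0,0],[0,1,0,0],[2,-4,1,0],[0,1,2,1]] U=[[-2,2,-4,-3],[0,3,4,0],[0,0,-3,0],[0,0,0,-2]]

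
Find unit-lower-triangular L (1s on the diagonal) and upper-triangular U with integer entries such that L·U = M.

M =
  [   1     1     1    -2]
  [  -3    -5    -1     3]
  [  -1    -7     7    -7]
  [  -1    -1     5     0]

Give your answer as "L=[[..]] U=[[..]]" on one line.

L=[[1,0,0,0],[-3,1,0,0],[-1,3,1,0],[-1,0,3,1]] U=[[1,1,1,-2],[0,-2,2,-3],[0,0,2,0],[0,0,0,-2]]

  r1 -= -3·r0 → [0,-2,2,-3]
  r2 -= -1·r0 → [0,-6,8,-9]
  r3 -= -1·r0 → [0,0,6,-2]
  r2 -= 3·r1 → [0,0,2,0]
  r3 -= 0·r1 → [0,0,6,-2]
  r3 -= 3·r2 → [0,0,0,-2]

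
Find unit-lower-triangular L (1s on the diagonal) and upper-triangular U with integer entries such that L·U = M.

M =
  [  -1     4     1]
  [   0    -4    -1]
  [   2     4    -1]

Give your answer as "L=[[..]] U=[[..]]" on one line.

  r1 -= 0·r0 → [0,-4,-1]
  r2 -= -2·r0 → [0,12,1]
  r2 -= -3·r1 → [0,0,-2]

L=[[1,0,0],[0,1,0],[-2,-3,1]] U=[[-1,4,1],[0,-4,-1],[0,0,-2]]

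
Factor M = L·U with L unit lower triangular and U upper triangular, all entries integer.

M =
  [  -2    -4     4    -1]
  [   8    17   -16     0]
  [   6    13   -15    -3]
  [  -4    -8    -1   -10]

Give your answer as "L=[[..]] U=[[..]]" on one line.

  R1 -= -4·R0 → [0,1,0,-4]
  R2 -= -3·R0 → [0,1,-3,-6]
  R3 -= 2·R0 → [0,0,-9,-8]
  R2 -= 1·R1 → [0,0,-3,-2]
  R3 -= 0·R1 → [0,0,-9,-8]
  R3 -= 3·R2 → [0,0,0,-2]

L=[[1,0,0,0],[-4,1,0,0],[-3,1,1,0],[2,0,3,1]] U=[[-2,-4,4,-1],[0,1,0,-4],[0,0,-3,-2],[0,0,0,-2]]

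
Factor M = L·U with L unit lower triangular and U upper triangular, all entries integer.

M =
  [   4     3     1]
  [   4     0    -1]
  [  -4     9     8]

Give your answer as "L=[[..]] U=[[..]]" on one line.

  r1 -= 1·r0 → [0,-3,-2]
  r2 -= -1·r0 → [0,12,9]
  r2 -= -4·r1 → [0,0,1]

L=[[1,0,0],[1,1,0],[-1,-4,1]] U=[[4,3,1],[0,-3,-2],[0,0,1]]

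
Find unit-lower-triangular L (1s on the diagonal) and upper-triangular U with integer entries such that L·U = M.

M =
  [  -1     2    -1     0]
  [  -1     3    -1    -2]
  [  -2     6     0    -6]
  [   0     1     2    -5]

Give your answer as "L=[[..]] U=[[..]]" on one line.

  row1 -= 1·row0 → [0,1,0,-2]
  row2 -= 2·row0 → [0,2,2,-6]
  row3 -= 0·row0 → [0,1,2,-5]
  row2 -= 2·row1 → [0,0,2,-2]
  row3 -= 1·row1 → [0,0,2,-3]
  row3 -= 1·row2 → [0,0,0,-1]

L=[[1,0,0,0],[1,1,0,0],[2,2,1,0],[0,1,1,1]] U=[[-1,2,-1,0],[0,1,0,-2],[0,0,2,-2],[0,0,0,-1]]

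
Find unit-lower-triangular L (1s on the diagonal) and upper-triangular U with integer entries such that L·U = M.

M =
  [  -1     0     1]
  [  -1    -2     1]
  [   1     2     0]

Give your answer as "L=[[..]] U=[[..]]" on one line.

L=[[1,0,0],[1,1,0],[-1,-1,1]] U=[[-1,0,1],[0,-2,0],[0,0,1]]

  R1 -= 1·R0 → [0,-2,0]
  R2 -= -1·R0 → [0,2,1]
  R2 -= -1·R1 → [0,0,1]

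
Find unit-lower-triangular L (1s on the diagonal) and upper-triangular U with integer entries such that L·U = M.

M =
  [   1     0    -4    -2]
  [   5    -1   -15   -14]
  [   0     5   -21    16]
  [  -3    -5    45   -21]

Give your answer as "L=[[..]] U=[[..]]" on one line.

  r1 -= 5·r0 → [0,-1,5,-4]
  r2 -= 0·r0 → [0,5,-21,16]
  r3 -= -3·r0 → [0,-5,33,-27]
  r2 -= -5·r1 → [0,0,4,-4]
  r3 -= 5·r1 → [0,0,8,-7]
  r3 -= 2·r2 → [0,0,0,1]

L=[[1,0,0,0],[5,1,0,0],[0,-5,1,0],[-3,5,2,1]] U=[[1,0,-4,-2],[0,-1,5,-4],[0,0,4,-4],[0,0,0,1]]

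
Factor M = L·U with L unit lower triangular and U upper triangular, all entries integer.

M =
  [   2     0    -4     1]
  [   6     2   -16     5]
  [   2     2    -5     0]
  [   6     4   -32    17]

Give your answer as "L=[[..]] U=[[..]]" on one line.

L=[[1,0,0,0],[3,1,0,0],[1,1,1,0],[3,2,-4,1]] U=[[2,0,-4,1],[0,2,-4,2],[0,0,3,-3],[0,0,0,-2]]

  row1 -= 3·row0 → [0,2,-4,2]
  row2 -= 1·row0 → [0,2,-1,-1]
  row3 -= 3·row0 → [0,4,-20,14]
  row2 -= 1·row1 → [0,0,3,-3]
  row3 -= 2·row1 → [0,0,-12,10]
  row3 -= -4·row2 → [0,0,0,-2]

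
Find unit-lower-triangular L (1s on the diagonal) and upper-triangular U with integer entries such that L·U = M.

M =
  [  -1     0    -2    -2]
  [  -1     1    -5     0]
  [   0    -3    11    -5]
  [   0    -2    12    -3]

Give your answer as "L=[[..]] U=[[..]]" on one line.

  R1 -= 1·R0 → [0,1,-3,2]
  R2 -= 0·R0 → [0,-3,11,-5]
  R3 -= 0·R0 → [0,-2,12,-3]
  R2 -= -3·R1 → [0,0,2,1]
  R3 -= -2·R1 → [0,0,6,1]
  R3 -= 3·R2 → [0,0,0,-2]

L=[[1,0,0,0],[1,1,0,0],[0,-3,1,0],[0,-2,3,1]] U=[[-1,0,-2,-2],[0,1,-3,2],[0,0,2,1],[0,0,0,-2]]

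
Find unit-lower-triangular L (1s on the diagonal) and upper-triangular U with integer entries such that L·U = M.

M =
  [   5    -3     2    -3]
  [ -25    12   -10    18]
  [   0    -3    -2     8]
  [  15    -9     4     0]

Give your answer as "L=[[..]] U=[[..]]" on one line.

  row1 -= -5·row0 → [0,-3,0,3]
  row2 -= 0·row0 → [0,-3,-2,8]
  row3 -= 3·row0 → [0,0,-2,9]
  row2 -= 1·row1 → [0,0,-2,5]
  row3 -= 0·row1 → [0,0,-2,9]
  row3 -= 1·row2 → [0,0,0,4]

L=[[1,0,0,0],[-5,1,0,0],[0,1,1,0],[3,0,1,1]] U=[[5,-3,2,-3],[0,-3,0,3],[0,0,-2,5],[0,0,0,4]]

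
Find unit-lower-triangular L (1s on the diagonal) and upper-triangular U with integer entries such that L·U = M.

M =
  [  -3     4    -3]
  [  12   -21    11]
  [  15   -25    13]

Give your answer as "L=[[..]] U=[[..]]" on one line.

L=[[1,0,0],[-4,1,0],[-5,1,1]] U=[[-3,4,-3],[0,-5,-1],[0,0,-1]]

  R1 -= -4·R0 → [0,-5,-1]
  R2 -= -5·R0 → [0,-5,-2]
  R2 -= 1·R1 → [0,0,-1]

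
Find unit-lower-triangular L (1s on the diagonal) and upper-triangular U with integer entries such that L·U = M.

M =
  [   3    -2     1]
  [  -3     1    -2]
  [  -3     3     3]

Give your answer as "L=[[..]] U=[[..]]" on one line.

L=[[1,0,0],[-1,1,0],[-1,-1,1]] U=[[3,-2,1],[0,-1,-1],[0,0,3]]

  row1 -= -1·row0 → [0,-1,-1]
  row2 -= -1·row0 → [0,1,4]
  row2 -= -1·row1 → [0,0,3]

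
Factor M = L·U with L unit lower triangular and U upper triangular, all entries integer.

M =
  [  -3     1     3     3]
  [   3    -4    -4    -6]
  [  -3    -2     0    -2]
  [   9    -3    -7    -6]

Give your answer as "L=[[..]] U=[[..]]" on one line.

  R1 -= -1·R0 → [0,-3,-1,-3]
  R2 -= 1·R0 → [0,-3,-3,-5]
  R3 -= -3·R0 → [0,0,2,3]
  R2 -= 1·R1 → [0,0,-2,-2]
  R3 -= 0·R1 → [0,0,2,3]
  R3 -= -1·R2 → [0,0,0,1]

L=[[1,0,0,0],[-1,1,0,0],[1,1,1,0],[-3,0,-1,1]] U=[[-3,1,3,3],[0,-3,-1,-3],[0,0,-2,-2],[0,0,0,1]]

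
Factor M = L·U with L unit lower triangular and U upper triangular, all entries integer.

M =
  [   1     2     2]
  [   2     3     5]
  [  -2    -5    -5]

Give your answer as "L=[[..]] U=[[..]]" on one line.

  R1 -= 2·R0 → [0,-1,1]
  R2 -= -2·R0 → [0,-1,-1]
  R2 -= 1·R1 → [0,0,-2]

L=[[1,0,0],[2,1,0],[-2,1,1]] U=[[1,2,2],[0,-1,1],[0,0,-2]]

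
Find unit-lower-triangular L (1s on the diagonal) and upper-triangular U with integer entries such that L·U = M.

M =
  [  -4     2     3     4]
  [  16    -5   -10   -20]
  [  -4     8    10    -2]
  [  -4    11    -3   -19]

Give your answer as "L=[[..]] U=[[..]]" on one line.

L=[[1,0,0,0],[-4,1,0,0],[1,2,1,0],[1,3,-4,1]] U=[[-4,2,3,4],[0,3,2,-4],[0,0,3,2],[0,0,0,-3]]

  r1 -= -4·r0 → [0,3,2,-4]
  r2 -= 1·r0 → [0,6,7,-6]
  r3 -= 1·r0 → [0,9,-6,-23]
  r2 -= 2·r1 → [0,0,3,2]
  r3 -= 3·r1 → [0,0,-12,-11]
  r3 -= -4·r2 → [0,0,0,-3]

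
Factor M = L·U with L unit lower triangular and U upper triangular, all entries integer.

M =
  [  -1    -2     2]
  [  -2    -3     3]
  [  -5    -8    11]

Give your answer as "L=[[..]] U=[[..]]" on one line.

  row1 -= 2·row0 → [0,1,-1]
  row2 -= 5·row0 → [0,2,1]
  row2 -= 2·row1 → [0,0,3]

L=[[1,0,0],[2,1,0],[5,2,1]] U=[[-1,-2,2],[0,1,-1],[0,0,3]]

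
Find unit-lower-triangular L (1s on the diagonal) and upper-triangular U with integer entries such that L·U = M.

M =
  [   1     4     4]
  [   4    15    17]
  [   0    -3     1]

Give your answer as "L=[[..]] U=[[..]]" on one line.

  r1 -= 4·r0 → [0,-1,1]
  r2 -= 0·r0 → [0,-3,1]
  r2 -= 3·r1 → [0,0,-2]

L=[[1,0,0],[4,1,0],[0,3,1]] U=[[1,4,4],[0,-1,1],[0,0,-2]]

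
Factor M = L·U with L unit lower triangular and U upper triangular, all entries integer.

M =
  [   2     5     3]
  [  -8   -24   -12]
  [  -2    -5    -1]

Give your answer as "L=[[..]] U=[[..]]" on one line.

L=[[1,0,0],[-4,1,0],[-1,0,1]] U=[[2,5,3],[0,-4,0],[0,0,2]]

  row1 -= -4·row0 → [0,-4,0]
  row2 -= -1·row0 → [0,0,2]
  row2 -= 0·row1 → [0,0,2]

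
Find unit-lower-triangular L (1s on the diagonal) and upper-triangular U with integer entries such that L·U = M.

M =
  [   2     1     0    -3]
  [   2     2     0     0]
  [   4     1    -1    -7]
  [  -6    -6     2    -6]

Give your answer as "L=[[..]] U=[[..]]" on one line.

L=[[1,0,0,0],[1,1,0,0],[2,-1,1,0],[-3,-3,-2,1]] U=[[2,1,0,-3],[0,1,0,3],[0,0,-1,2],[0,0,0,-2]]

  r1 -= 1·r0 → [0,1,0,3]
  r2 -= 2·r0 → [0,-1,-1,-1]
  r3 -= -3·r0 → [0,-3,2,-15]
  r2 -= -1·r1 → [0,0,-1,2]
  r3 -= -3·r1 → [0,0,2,-6]
  r3 -= -2·r2 → [0,0,0,-2]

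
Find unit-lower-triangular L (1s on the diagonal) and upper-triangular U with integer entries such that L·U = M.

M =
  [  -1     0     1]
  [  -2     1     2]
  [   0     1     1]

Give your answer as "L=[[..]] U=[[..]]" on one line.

  row1 -= 2·row0 → [0,1,0]
  row2 -= 0·row0 → [0,1,1]
  row2 -= 1·row1 → [0,0,1]

L=[[1,0,0],[2,1,0],[0,1,1]] U=[[-1,0,1],[0,1,0],[0,0,1]]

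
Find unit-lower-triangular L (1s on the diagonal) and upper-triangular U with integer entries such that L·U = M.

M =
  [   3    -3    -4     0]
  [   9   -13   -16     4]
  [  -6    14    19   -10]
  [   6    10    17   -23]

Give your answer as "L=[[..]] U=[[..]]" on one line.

  row1 -= 3·row0 → [0,-4,-4,4]
  row2 -= -2·row0 → [0,8,11,-10]
  row3 -= 2·row0 → [0,16,25,-23]
  row2 -= -2·row1 → [0,0,3,-2]
  row3 -= -4·row1 → [0,0,9,-7]
  row3 -= 3·row2 → [0,0,0,-1]

L=[[1,0,0,0],[3,1,0,0],[-2,-2,1,0],[2,-4,3,1]] U=[[3,-3,-4,0],[0,-4,-4,4],[0,0,3,-2],[0,0,0,-1]]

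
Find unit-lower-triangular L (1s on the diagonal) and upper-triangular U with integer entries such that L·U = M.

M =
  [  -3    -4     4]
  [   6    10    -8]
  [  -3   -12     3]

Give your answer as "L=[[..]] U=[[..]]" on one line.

L=[[1,0,0],[-2,1,0],[1,-4,1]] U=[[-3,-4,4],[0,2,0],[0,0,-1]]

  row1 -= -2·row0 → [0,2,0]
  row2 -= 1·row0 → [0,-8,-1]
  row2 -= -4·row1 → [0,0,-1]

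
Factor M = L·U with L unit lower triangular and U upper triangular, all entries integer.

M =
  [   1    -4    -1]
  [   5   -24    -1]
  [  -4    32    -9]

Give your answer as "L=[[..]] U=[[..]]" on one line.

L=[[1,0,0],[5,1,0],[-4,-4,1]] U=[[1,-4,-1],[0,-4,4],[0,0,3]]

  row1 -= 5·row0 → [0,-4,4]
  row2 -= -4·row0 → [0,16,-13]
  row2 -= -4·row1 → [0,0,3]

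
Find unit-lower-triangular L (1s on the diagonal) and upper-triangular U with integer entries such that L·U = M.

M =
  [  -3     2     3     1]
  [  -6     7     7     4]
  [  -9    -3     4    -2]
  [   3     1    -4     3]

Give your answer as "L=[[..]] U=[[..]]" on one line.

L=[[1,0,0,0],[2,1,0,0],[3,-3,1,0],[-1,1,1,1]] U=[[-3,2,3,1],[0,3,1,2],[0,0,-2,1],[0,0,0,1]]

  r1 -= 2·r0 → [0,3,1,2]
  r2 -= 3·r0 → [0,-9,-5,-5]
  r3 -= -1·r0 → [0,3,-1,4]
  r2 -= -3·r1 → [0,0,-2,1]
  r3 -= 1·r1 → [0,0,-2,2]
  r3 -= 1·r2 → [0,0,0,1]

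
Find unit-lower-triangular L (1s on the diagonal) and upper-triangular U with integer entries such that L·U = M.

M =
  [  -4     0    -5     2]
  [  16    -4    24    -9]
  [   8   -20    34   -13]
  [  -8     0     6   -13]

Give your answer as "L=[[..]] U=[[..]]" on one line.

L=[[1,0,0,0],[-4,1,0,0],[-2,5,1,0],[2,0,4,1]] U=[[-4,0,-5,2],[0,-4,4,-1],[0,0,4,-4],[0,0,0,-1]]

  r1 -= -4·r0 → [0,-4,4,-1]
  r2 -= -2·r0 → [0,-20,24,-9]
  r3 -= 2·r0 → [0,0,16,-17]
  r2 -= 5·r1 → [0,0,4,-4]
  r3 -= 0·r1 → [0,0,16,-17]
  r3 -= 4·r2 → [0,0,0,-1]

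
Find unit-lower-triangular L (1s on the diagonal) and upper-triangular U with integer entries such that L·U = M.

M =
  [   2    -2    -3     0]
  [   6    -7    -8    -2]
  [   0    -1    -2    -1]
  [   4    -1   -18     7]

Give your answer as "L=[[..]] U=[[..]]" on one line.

  R1 -= 3·R0 → [0,-1,1,-2]
  R2 -= 0·R0 → [0,-1,-2,-1]
  R3 -= 2·R0 → [0,3,-12,7]
  R2 -= 1·R1 → [0,0,-3,1]
  R3 -= -3·R1 → [0,0,-9,1]
  R3 -= 3·R2 → [0,0,0,-2]

L=[[1,0,0,0],[3,1,0,0],[0,1,1,0],[2,-3,3,1]] U=[[2,-2,-3,0],[0,-1,1,-2],[0,0,-3,1],[0,0,0,-2]]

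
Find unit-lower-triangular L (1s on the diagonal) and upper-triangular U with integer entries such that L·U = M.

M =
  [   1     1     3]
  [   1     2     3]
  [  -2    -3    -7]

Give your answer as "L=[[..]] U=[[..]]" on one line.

  r1 -= 1·r0 → [0,1,0]
  r2 -= -2·r0 → [0,-1,-1]
  r2 -= -1·r1 → [0,0,-1]

L=[[1,0,0],[1,1,0],[-2,-1,1]] U=[[1,1,3],[0,1,0],[0,0,-1]]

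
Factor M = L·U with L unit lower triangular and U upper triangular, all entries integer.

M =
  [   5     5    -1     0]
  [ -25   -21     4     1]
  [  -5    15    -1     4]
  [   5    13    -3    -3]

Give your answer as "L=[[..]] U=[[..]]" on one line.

  r1 -= -5·r0 → [0,4,-1,1]
  r2 -= -1·r0 → [0,20,-2,4]
  r3 -= 1·r0 → [0,8,-2,-3]
  r2 -= 5·r1 → [0,0,3,-1]
  r3 -= 2·r1 → [0,0,0,-5]
  r3 -= 0·r2 → [0,0,0,-5]

L=[[1,0,0,0],[-5,1,0,0],[-1,5,1,0],[1,2,0,1]] U=[[5,5,-1,0],[0,4,-1,1],[0,0,3,-1],[0,0,0,-5]]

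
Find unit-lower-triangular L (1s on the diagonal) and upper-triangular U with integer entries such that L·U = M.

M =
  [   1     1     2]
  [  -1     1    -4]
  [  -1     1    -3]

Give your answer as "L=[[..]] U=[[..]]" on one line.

L=[[1,0,0],[-1,1,0],[-1,1,1]] U=[[1,1,2],[0,2,-2],[0,0,1]]

  R1 -= -1·R0 → [0,2,-2]
  R2 -= -1·R0 → [0,2,-1]
  R2 -= 1·R1 → [0,0,1]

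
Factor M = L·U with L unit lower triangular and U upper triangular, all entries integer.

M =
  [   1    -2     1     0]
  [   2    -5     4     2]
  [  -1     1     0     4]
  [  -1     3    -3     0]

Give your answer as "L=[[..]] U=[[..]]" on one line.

L=[[1,0,0,0],[2,1,0,0],[-1,1,1,0],[-1,-1,0,1]] U=[[1,-2,1,0],[0,-1,2,2],[0,0,-1,2],[0,0,0,2]]

  row1 -= 2·row0 → [0,-1,2,2]
  row2 -= -1·row0 → [0,-1,1,4]
  row3 -= -1·row0 → [0,1,-2,0]
  row2 -= 1·row1 → [0,0,-1,2]
  row3 -= -1·row1 → [0,0,0,2]
  row3 -= 0·row2 → [0,0,0,2]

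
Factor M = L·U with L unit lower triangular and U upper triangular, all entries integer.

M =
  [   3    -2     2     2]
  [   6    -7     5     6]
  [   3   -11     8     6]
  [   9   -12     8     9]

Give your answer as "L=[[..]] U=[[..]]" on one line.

  r1 -= 2·r0 → [0,-3,1,2]
  r2 -= 1·r0 → [0,-9,6,4]
  r3 -= 3·r0 → [0,-6,2,3]
  r2 -= 3·r1 → [0,0,3,-2]
  r3 -= 2·r1 → [0,0,0,-1]
  r3 -= 0·r2 → [0,0,0,-1]

L=[[1,0,0,0],[2,1,0,0],[1,3,1,0],[3,2,0,1]] U=[[3,-2,2,2],[0,-3,1,2],[0,0,3,-2],[0,0,0,-1]]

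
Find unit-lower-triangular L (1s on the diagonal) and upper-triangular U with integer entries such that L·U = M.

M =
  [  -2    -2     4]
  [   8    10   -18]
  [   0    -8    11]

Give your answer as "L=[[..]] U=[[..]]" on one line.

  r1 -= -4·r0 → [0,2,-2]
  r2 -= 0·r0 → [0,-8,11]
  r2 -= -4·r1 → [0,0,3]

L=[[1,0,0],[-4,1,0],[0,-4,1]] U=[[-2,-2,4],[0,2,-2],[0,0,3]]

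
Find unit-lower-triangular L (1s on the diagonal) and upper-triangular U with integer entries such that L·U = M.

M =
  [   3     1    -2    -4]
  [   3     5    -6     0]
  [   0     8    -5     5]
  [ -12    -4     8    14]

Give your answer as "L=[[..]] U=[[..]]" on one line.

  r1 -= 1·r0 → [0,4,-4,4]
  r2 -= 0·r0 → [0,8,-5,5]
  r3 -= -4·r0 → [0,0,0,-2]
  r2 -= 2·r1 → [0,0,3,-3]
  r3 -= 0·r1 → [0,0,0,-2]
  r3 -= 0·r2 → [0,0,0,-2]

L=[[1,0,0,0],[1,1,0,0],[0,2,1,0],[-4,0,0,1]] U=[[3,1,-2,-4],[0,4,-4,4],[0,0,3,-3],[0,0,0,-2]]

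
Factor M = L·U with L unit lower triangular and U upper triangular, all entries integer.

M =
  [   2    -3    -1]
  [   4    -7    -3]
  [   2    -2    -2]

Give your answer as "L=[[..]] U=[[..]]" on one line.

  R1 -= 2·R0 → [0,-1,-1]
  R2 -= 1·R0 → [0,1,-1]
  R2 -= -1·R1 → [0,0,-2]

L=[[1,0,0],[2,1,0],[1,-1,1]] U=[[2,-3,-1],[0,-1,-1],[0,0,-2]]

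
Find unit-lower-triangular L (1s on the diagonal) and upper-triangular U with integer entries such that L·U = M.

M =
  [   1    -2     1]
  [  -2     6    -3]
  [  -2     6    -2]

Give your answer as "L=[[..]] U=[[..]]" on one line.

L=[[1,0,0],[-2,1,0],[-2,1,1]] U=[[1,-2,1],[0,2,-1],[0,0,1]]

  R1 -= -2·R0 → [0,2,-1]
  R2 -= -2·R0 → [0,2,0]
  R2 -= 1·R1 → [0,0,1]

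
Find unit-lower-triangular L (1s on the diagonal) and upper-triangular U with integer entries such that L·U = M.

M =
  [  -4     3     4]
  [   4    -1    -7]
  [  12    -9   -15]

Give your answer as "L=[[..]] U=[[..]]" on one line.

  R1 -= -1·R0 → [0,2,-3]
  R2 -= -3·R0 → [0,0,-3]
  R2 -= 0·R1 → [0,0,-3]

L=[[1,0,0],[-1,1,0],[-3,0,1]] U=[[-4,3,4],[0,2,-3],[0,0,-3]]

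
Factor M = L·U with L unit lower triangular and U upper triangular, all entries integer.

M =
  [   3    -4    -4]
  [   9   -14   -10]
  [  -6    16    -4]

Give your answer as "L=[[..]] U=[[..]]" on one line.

L=[[1,0,0],[3,1,0],[-2,-4,1]] U=[[3,-4,-4],[0,-2,2],[0,0,-4]]

  row1 -= 3·row0 → [0,-2,2]
  row2 -= -2·row0 → [0,8,-12]
  row2 -= -4·row1 → [0,0,-4]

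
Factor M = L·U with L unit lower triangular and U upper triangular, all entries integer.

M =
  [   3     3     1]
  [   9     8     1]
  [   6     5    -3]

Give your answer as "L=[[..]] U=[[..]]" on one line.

  R1 -= 3·R0 → [0,-1,-2]
  R2 -= 2·R0 → [0,-1,-5]
  R2 -= 1·R1 → [0,0,-3]

L=[[1,0,0],[3,1,0],[2,1,1]] U=[[3,3,1],[0,-1,-2],[0,0,-3]]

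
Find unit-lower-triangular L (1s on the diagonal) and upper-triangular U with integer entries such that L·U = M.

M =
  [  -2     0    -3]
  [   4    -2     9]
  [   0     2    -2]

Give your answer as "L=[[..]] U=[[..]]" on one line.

  R1 -= -2·R0 → [0,-2,3]
  R2 -= 0·R0 → [0,2,-2]
  R2 -= -1·R1 → [0,0,1]

L=[[1,0,0],[-2,1,0],[0,-1,1]] U=[[-2,0,-3],[0,-2,3],[0,0,1]]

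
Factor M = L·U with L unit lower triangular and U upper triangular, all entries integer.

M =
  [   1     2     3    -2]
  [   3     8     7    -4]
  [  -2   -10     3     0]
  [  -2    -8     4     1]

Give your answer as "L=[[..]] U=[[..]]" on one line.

L=[[1,0,0,0],[3,1,0,0],[-2,-3,1,0],[-2,-2,2,1]] U=[[1,2,3,-2],[0,2,-2,2],[0,0,3,2],[0,0,0,-3]]

  R1 -= 3·R0 → [0,2,-2,2]
  R2 -= -2·R0 → [0,-6,9,-4]
  R3 -= -2·R0 → [0,-4,10,-3]
  R2 -= -3·R1 → [0,0,3,2]
  R3 -= -2·R1 → [0,0,6,1]
  R3 -= 2·R2 → [0,0,0,-3]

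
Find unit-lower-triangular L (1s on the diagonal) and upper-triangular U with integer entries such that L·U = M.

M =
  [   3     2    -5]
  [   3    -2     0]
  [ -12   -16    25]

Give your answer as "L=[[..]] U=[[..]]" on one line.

  row1 -= 1·row0 → [0,-4,5]
  row2 -= -4·row0 → [0,-8,5]
  row2 -= 2·row1 → [0,0,-5]

L=[[1,0,0],[1,1,0],[-4,2,1]] U=[[3,2,-5],[0,-4,5],[0,0,-5]]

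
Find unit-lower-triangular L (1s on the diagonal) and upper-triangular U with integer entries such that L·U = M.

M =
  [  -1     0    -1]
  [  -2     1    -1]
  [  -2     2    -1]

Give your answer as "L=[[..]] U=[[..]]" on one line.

  R1 -= 2·R0 → [0,1,1]
  R2 -= 2·R0 → [0,2,1]
  R2 -= 2·R1 → [0,0,-1]

L=[[1,0,0],[2,1,0],[2,2,1]] U=[[-1,0,-1],[0,1,1],[0,0,-1]]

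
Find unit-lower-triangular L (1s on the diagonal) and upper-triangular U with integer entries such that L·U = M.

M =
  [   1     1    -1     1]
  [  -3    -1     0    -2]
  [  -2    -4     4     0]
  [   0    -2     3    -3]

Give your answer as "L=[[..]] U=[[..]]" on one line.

  row1 -= -3·row0 → [0,2,-3,1]
  row2 -= -2·row0 → [0,-2,2,2]
  row3 -= 0·row0 → [0,-2,3,-3]
  row2 -= -1·row1 → [0,0,-1,3]
  row3 -= -1·row1 → [0,0,0,-2]
  row3 -= 0·row2 → [0,0,0,-2]

L=[[1,0,0,0],[-3,1,0,0],[-2,-1,1,0],[0,-1,0,1]] U=[[1,1,-1,1],[0,2,-3,1],[0,0,-1,3],[0,0,0,-2]]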